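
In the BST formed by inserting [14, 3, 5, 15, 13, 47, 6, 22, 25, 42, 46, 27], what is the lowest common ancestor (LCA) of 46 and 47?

Tree insertion order: [14, 3, 5, 15, 13, 47, 6, 22, 25, 42, 46, 27]
Tree (level-order array): [14, 3, 15, None, 5, None, 47, None, 13, 22, None, 6, None, None, 25, None, None, None, 42, 27, 46]
In a BST, the LCA of p=46, q=47 is the first node v on the
root-to-leaf path with p <= v <= q (go left if both < v, right if both > v).
Walk from root:
  at 14: both 46 and 47 > 14, go right
  at 15: both 46 and 47 > 15, go right
  at 47: 46 <= 47 <= 47, this is the LCA
LCA = 47


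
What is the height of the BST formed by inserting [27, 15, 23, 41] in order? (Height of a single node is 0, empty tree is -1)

Insertion order: [27, 15, 23, 41]
Tree (level-order array): [27, 15, 41, None, 23]
Compute height bottom-up (empty subtree = -1):
  height(23) = 1 + max(-1, -1) = 0
  height(15) = 1 + max(-1, 0) = 1
  height(41) = 1 + max(-1, -1) = 0
  height(27) = 1 + max(1, 0) = 2
Height = 2


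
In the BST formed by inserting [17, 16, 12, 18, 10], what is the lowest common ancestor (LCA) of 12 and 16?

Tree insertion order: [17, 16, 12, 18, 10]
Tree (level-order array): [17, 16, 18, 12, None, None, None, 10]
In a BST, the LCA of p=12, q=16 is the first node v on the
root-to-leaf path with p <= v <= q (go left if both < v, right if both > v).
Walk from root:
  at 17: both 12 and 16 < 17, go left
  at 16: 12 <= 16 <= 16, this is the LCA
LCA = 16


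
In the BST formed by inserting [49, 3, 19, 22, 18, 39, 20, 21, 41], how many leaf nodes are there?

Tree built from: [49, 3, 19, 22, 18, 39, 20, 21, 41]
Tree (level-order array): [49, 3, None, None, 19, 18, 22, None, None, 20, 39, None, 21, None, 41]
Rule: A leaf has 0 children.
Per-node child counts:
  node 49: 1 child(ren)
  node 3: 1 child(ren)
  node 19: 2 child(ren)
  node 18: 0 child(ren)
  node 22: 2 child(ren)
  node 20: 1 child(ren)
  node 21: 0 child(ren)
  node 39: 1 child(ren)
  node 41: 0 child(ren)
Matching nodes: [18, 21, 41]
Count of leaf nodes: 3


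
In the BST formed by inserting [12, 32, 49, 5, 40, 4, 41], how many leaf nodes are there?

Tree built from: [12, 32, 49, 5, 40, 4, 41]
Tree (level-order array): [12, 5, 32, 4, None, None, 49, None, None, 40, None, None, 41]
Rule: A leaf has 0 children.
Per-node child counts:
  node 12: 2 child(ren)
  node 5: 1 child(ren)
  node 4: 0 child(ren)
  node 32: 1 child(ren)
  node 49: 1 child(ren)
  node 40: 1 child(ren)
  node 41: 0 child(ren)
Matching nodes: [4, 41]
Count of leaf nodes: 2


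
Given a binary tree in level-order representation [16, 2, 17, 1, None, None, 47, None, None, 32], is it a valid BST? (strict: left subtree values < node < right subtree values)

Level-order array: [16, 2, 17, 1, None, None, 47, None, None, 32]
Validate using subtree bounds (lo, hi): at each node, require lo < value < hi,
then recurse left with hi=value and right with lo=value.
Preorder trace (stopping at first violation):
  at node 16 with bounds (-inf, +inf): OK
  at node 2 with bounds (-inf, 16): OK
  at node 1 with bounds (-inf, 2): OK
  at node 17 with bounds (16, +inf): OK
  at node 47 with bounds (17, +inf): OK
  at node 32 with bounds (17, 47): OK
No violation found at any node.
Result: Valid BST


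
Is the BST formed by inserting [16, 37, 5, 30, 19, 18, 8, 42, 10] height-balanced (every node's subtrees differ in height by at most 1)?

Tree (level-order array): [16, 5, 37, None, 8, 30, 42, None, 10, 19, None, None, None, None, None, 18]
Definition: a tree is height-balanced if, at every node, |h(left) - h(right)| <= 1 (empty subtree has height -1).
Bottom-up per-node check:
  node 10: h_left=-1, h_right=-1, diff=0 [OK], height=0
  node 8: h_left=-1, h_right=0, diff=1 [OK], height=1
  node 5: h_left=-1, h_right=1, diff=2 [FAIL (|-1-1|=2 > 1)], height=2
  node 18: h_left=-1, h_right=-1, diff=0 [OK], height=0
  node 19: h_left=0, h_right=-1, diff=1 [OK], height=1
  node 30: h_left=1, h_right=-1, diff=2 [FAIL (|1--1|=2 > 1)], height=2
  node 42: h_left=-1, h_right=-1, diff=0 [OK], height=0
  node 37: h_left=2, h_right=0, diff=2 [FAIL (|2-0|=2 > 1)], height=3
  node 16: h_left=2, h_right=3, diff=1 [OK], height=4
Node 5 violates the condition: |-1 - 1| = 2 > 1.
Result: Not balanced


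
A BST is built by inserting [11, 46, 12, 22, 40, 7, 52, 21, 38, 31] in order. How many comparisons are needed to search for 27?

Search path for 27: 11 -> 46 -> 12 -> 22 -> 40 -> 38 -> 31
Found: False
Comparisons: 7


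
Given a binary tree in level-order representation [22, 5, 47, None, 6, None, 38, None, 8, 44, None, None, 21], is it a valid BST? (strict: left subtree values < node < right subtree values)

Level-order array: [22, 5, 47, None, 6, None, 38, None, 8, 44, None, None, 21]
Validate using subtree bounds (lo, hi): at each node, require lo < value < hi,
then recurse left with hi=value and right with lo=value.
Preorder trace (stopping at first violation):
  at node 22 with bounds (-inf, +inf): OK
  at node 5 with bounds (-inf, 22): OK
  at node 6 with bounds (5, 22): OK
  at node 8 with bounds (6, 22): OK
  at node 21 with bounds (8, 22): OK
  at node 47 with bounds (22, +inf): OK
  at node 38 with bounds (47, +inf): VIOLATION
Node 38 violates its bound: not (47 < 38 < +inf).
Result: Not a valid BST


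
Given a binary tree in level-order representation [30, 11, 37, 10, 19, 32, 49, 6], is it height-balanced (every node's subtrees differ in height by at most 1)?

Tree (level-order array): [30, 11, 37, 10, 19, 32, 49, 6]
Definition: a tree is height-balanced if, at every node, |h(left) - h(right)| <= 1 (empty subtree has height -1).
Bottom-up per-node check:
  node 6: h_left=-1, h_right=-1, diff=0 [OK], height=0
  node 10: h_left=0, h_right=-1, diff=1 [OK], height=1
  node 19: h_left=-1, h_right=-1, diff=0 [OK], height=0
  node 11: h_left=1, h_right=0, diff=1 [OK], height=2
  node 32: h_left=-1, h_right=-1, diff=0 [OK], height=0
  node 49: h_left=-1, h_right=-1, diff=0 [OK], height=0
  node 37: h_left=0, h_right=0, diff=0 [OK], height=1
  node 30: h_left=2, h_right=1, diff=1 [OK], height=3
All nodes satisfy the balance condition.
Result: Balanced


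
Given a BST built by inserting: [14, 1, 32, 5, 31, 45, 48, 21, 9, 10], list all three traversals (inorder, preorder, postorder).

Tree insertion order: [14, 1, 32, 5, 31, 45, 48, 21, 9, 10]
Tree (level-order array): [14, 1, 32, None, 5, 31, 45, None, 9, 21, None, None, 48, None, 10]
Inorder (L, root, R): [1, 5, 9, 10, 14, 21, 31, 32, 45, 48]
Preorder (root, L, R): [14, 1, 5, 9, 10, 32, 31, 21, 45, 48]
Postorder (L, R, root): [10, 9, 5, 1, 21, 31, 48, 45, 32, 14]


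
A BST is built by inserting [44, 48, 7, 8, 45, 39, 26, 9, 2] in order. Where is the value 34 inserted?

Starting tree (level order): [44, 7, 48, 2, 8, 45, None, None, None, None, 39, None, None, 26, None, 9]
Insertion path: 44 -> 7 -> 8 -> 39 -> 26
Result: insert 34 as right child of 26
Final tree (level order): [44, 7, 48, 2, 8, 45, None, None, None, None, 39, None, None, 26, None, 9, 34]


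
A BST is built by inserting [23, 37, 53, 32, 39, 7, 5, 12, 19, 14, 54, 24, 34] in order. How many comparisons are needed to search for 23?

Search path for 23: 23
Found: True
Comparisons: 1


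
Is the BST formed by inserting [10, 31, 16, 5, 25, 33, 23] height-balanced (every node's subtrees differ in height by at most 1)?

Tree (level-order array): [10, 5, 31, None, None, 16, 33, None, 25, None, None, 23]
Definition: a tree is height-balanced if, at every node, |h(left) - h(right)| <= 1 (empty subtree has height -1).
Bottom-up per-node check:
  node 5: h_left=-1, h_right=-1, diff=0 [OK], height=0
  node 23: h_left=-1, h_right=-1, diff=0 [OK], height=0
  node 25: h_left=0, h_right=-1, diff=1 [OK], height=1
  node 16: h_left=-1, h_right=1, diff=2 [FAIL (|-1-1|=2 > 1)], height=2
  node 33: h_left=-1, h_right=-1, diff=0 [OK], height=0
  node 31: h_left=2, h_right=0, diff=2 [FAIL (|2-0|=2 > 1)], height=3
  node 10: h_left=0, h_right=3, diff=3 [FAIL (|0-3|=3 > 1)], height=4
Node 16 violates the condition: |-1 - 1| = 2 > 1.
Result: Not balanced


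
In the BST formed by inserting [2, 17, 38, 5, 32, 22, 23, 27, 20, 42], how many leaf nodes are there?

Tree built from: [2, 17, 38, 5, 32, 22, 23, 27, 20, 42]
Tree (level-order array): [2, None, 17, 5, 38, None, None, 32, 42, 22, None, None, None, 20, 23, None, None, None, 27]
Rule: A leaf has 0 children.
Per-node child counts:
  node 2: 1 child(ren)
  node 17: 2 child(ren)
  node 5: 0 child(ren)
  node 38: 2 child(ren)
  node 32: 1 child(ren)
  node 22: 2 child(ren)
  node 20: 0 child(ren)
  node 23: 1 child(ren)
  node 27: 0 child(ren)
  node 42: 0 child(ren)
Matching nodes: [5, 20, 27, 42]
Count of leaf nodes: 4


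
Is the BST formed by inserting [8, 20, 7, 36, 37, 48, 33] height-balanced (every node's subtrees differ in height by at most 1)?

Tree (level-order array): [8, 7, 20, None, None, None, 36, 33, 37, None, None, None, 48]
Definition: a tree is height-balanced if, at every node, |h(left) - h(right)| <= 1 (empty subtree has height -1).
Bottom-up per-node check:
  node 7: h_left=-1, h_right=-1, diff=0 [OK], height=0
  node 33: h_left=-1, h_right=-1, diff=0 [OK], height=0
  node 48: h_left=-1, h_right=-1, diff=0 [OK], height=0
  node 37: h_left=-1, h_right=0, diff=1 [OK], height=1
  node 36: h_left=0, h_right=1, diff=1 [OK], height=2
  node 20: h_left=-1, h_right=2, diff=3 [FAIL (|-1-2|=3 > 1)], height=3
  node 8: h_left=0, h_right=3, diff=3 [FAIL (|0-3|=3 > 1)], height=4
Node 20 violates the condition: |-1 - 2| = 3 > 1.
Result: Not balanced


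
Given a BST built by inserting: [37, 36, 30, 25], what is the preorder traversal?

Tree insertion order: [37, 36, 30, 25]
Tree (level-order array): [37, 36, None, 30, None, 25]
Preorder traversal: [37, 36, 30, 25]


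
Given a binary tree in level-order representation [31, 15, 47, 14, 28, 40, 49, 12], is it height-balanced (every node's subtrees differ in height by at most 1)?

Tree (level-order array): [31, 15, 47, 14, 28, 40, 49, 12]
Definition: a tree is height-balanced if, at every node, |h(left) - h(right)| <= 1 (empty subtree has height -1).
Bottom-up per-node check:
  node 12: h_left=-1, h_right=-1, diff=0 [OK], height=0
  node 14: h_left=0, h_right=-1, diff=1 [OK], height=1
  node 28: h_left=-1, h_right=-1, diff=0 [OK], height=0
  node 15: h_left=1, h_right=0, diff=1 [OK], height=2
  node 40: h_left=-1, h_right=-1, diff=0 [OK], height=0
  node 49: h_left=-1, h_right=-1, diff=0 [OK], height=0
  node 47: h_left=0, h_right=0, diff=0 [OK], height=1
  node 31: h_left=2, h_right=1, diff=1 [OK], height=3
All nodes satisfy the balance condition.
Result: Balanced


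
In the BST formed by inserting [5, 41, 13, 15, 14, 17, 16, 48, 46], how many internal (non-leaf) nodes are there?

Tree built from: [5, 41, 13, 15, 14, 17, 16, 48, 46]
Tree (level-order array): [5, None, 41, 13, 48, None, 15, 46, None, 14, 17, None, None, None, None, 16]
Rule: An internal node has at least one child.
Per-node child counts:
  node 5: 1 child(ren)
  node 41: 2 child(ren)
  node 13: 1 child(ren)
  node 15: 2 child(ren)
  node 14: 0 child(ren)
  node 17: 1 child(ren)
  node 16: 0 child(ren)
  node 48: 1 child(ren)
  node 46: 0 child(ren)
Matching nodes: [5, 41, 13, 15, 17, 48]
Count of internal (non-leaf) nodes: 6


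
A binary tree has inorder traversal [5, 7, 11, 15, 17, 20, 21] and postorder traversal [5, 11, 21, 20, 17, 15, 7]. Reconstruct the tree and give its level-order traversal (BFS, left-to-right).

Inorder:   [5, 7, 11, 15, 17, 20, 21]
Postorder: [5, 11, 21, 20, 17, 15, 7]
Algorithm: postorder visits root last, so walk postorder right-to-left;
each value is the root of the current inorder slice — split it at that
value, recurse on the right subtree first, then the left.
Recursive splits:
  root=7; inorder splits into left=[5], right=[11, 15, 17, 20, 21]
  root=15; inorder splits into left=[11], right=[17, 20, 21]
  root=17; inorder splits into left=[], right=[20, 21]
  root=20; inorder splits into left=[], right=[21]
  root=21; inorder splits into left=[], right=[]
  root=11; inorder splits into left=[], right=[]
  root=5; inorder splits into left=[], right=[]
Reconstructed level-order: [7, 5, 15, 11, 17, 20, 21]


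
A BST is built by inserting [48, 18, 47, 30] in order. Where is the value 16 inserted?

Starting tree (level order): [48, 18, None, None, 47, 30]
Insertion path: 48 -> 18
Result: insert 16 as left child of 18
Final tree (level order): [48, 18, None, 16, 47, None, None, 30]


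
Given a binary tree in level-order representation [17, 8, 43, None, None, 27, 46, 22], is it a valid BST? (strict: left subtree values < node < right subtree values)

Level-order array: [17, 8, 43, None, None, 27, 46, 22]
Validate using subtree bounds (lo, hi): at each node, require lo < value < hi,
then recurse left with hi=value and right with lo=value.
Preorder trace (stopping at first violation):
  at node 17 with bounds (-inf, +inf): OK
  at node 8 with bounds (-inf, 17): OK
  at node 43 with bounds (17, +inf): OK
  at node 27 with bounds (17, 43): OK
  at node 22 with bounds (17, 27): OK
  at node 46 with bounds (43, +inf): OK
No violation found at any node.
Result: Valid BST


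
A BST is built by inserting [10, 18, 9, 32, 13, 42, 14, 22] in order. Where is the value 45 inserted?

Starting tree (level order): [10, 9, 18, None, None, 13, 32, None, 14, 22, 42]
Insertion path: 10 -> 18 -> 32 -> 42
Result: insert 45 as right child of 42
Final tree (level order): [10, 9, 18, None, None, 13, 32, None, 14, 22, 42, None, None, None, None, None, 45]


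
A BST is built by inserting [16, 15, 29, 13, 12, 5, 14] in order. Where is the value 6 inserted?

Starting tree (level order): [16, 15, 29, 13, None, None, None, 12, 14, 5]
Insertion path: 16 -> 15 -> 13 -> 12 -> 5
Result: insert 6 as right child of 5
Final tree (level order): [16, 15, 29, 13, None, None, None, 12, 14, 5, None, None, None, None, 6]


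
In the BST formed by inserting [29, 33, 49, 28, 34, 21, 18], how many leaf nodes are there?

Tree built from: [29, 33, 49, 28, 34, 21, 18]
Tree (level-order array): [29, 28, 33, 21, None, None, 49, 18, None, 34]
Rule: A leaf has 0 children.
Per-node child counts:
  node 29: 2 child(ren)
  node 28: 1 child(ren)
  node 21: 1 child(ren)
  node 18: 0 child(ren)
  node 33: 1 child(ren)
  node 49: 1 child(ren)
  node 34: 0 child(ren)
Matching nodes: [18, 34]
Count of leaf nodes: 2


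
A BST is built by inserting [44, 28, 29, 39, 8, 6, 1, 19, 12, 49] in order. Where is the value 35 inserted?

Starting tree (level order): [44, 28, 49, 8, 29, None, None, 6, 19, None, 39, 1, None, 12]
Insertion path: 44 -> 28 -> 29 -> 39
Result: insert 35 as left child of 39
Final tree (level order): [44, 28, 49, 8, 29, None, None, 6, 19, None, 39, 1, None, 12, None, 35]


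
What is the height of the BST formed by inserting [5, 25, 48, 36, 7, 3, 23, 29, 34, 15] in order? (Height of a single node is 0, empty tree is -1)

Insertion order: [5, 25, 48, 36, 7, 3, 23, 29, 34, 15]
Tree (level-order array): [5, 3, 25, None, None, 7, 48, None, 23, 36, None, 15, None, 29, None, None, None, None, 34]
Compute height bottom-up (empty subtree = -1):
  height(3) = 1 + max(-1, -1) = 0
  height(15) = 1 + max(-1, -1) = 0
  height(23) = 1 + max(0, -1) = 1
  height(7) = 1 + max(-1, 1) = 2
  height(34) = 1 + max(-1, -1) = 0
  height(29) = 1 + max(-1, 0) = 1
  height(36) = 1 + max(1, -1) = 2
  height(48) = 1 + max(2, -1) = 3
  height(25) = 1 + max(2, 3) = 4
  height(5) = 1 + max(0, 4) = 5
Height = 5


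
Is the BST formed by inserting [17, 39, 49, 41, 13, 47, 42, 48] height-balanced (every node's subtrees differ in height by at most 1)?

Tree (level-order array): [17, 13, 39, None, None, None, 49, 41, None, None, 47, 42, 48]
Definition: a tree is height-balanced if, at every node, |h(left) - h(right)| <= 1 (empty subtree has height -1).
Bottom-up per-node check:
  node 13: h_left=-1, h_right=-1, diff=0 [OK], height=0
  node 42: h_left=-1, h_right=-1, diff=0 [OK], height=0
  node 48: h_left=-1, h_right=-1, diff=0 [OK], height=0
  node 47: h_left=0, h_right=0, diff=0 [OK], height=1
  node 41: h_left=-1, h_right=1, diff=2 [FAIL (|-1-1|=2 > 1)], height=2
  node 49: h_left=2, h_right=-1, diff=3 [FAIL (|2--1|=3 > 1)], height=3
  node 39: h_left=-1, h_right=3, diff=4 [FAIL (|-1-3|=4 > 1)], height=4
  node 17: h_left=0, h_right=4, diff=4 [FAIL (|0-4|=4 > 1)], height=5
Node 41 violates the condition: |-1 - 1| = 2 > 1.
Result: Not balanced


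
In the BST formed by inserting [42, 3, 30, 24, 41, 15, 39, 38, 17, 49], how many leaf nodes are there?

Tree built from: [42, 3, 30, 24, 41, 15, 39, 38, 17, 49]
Tree (level-order array): [42, 3, 49, None, 30, None, None, 24, 41, 15, None, 39, None, None, 17, 38]
Rule: A leaf has 0 children.
Per-node child counts:
  node 42: 2 child(ren)
  node 3: 1 child(ren)
  node 30: 2 child(ren)
  node 24: 1 child(ren)
  node 15: 1 child(ren)
  node 17: 0 child(ren)
  node 41: 1 child(ren)
  node 39: 1 child(ren)
  node 38: 0 child(ren)
  node 49: 0 child(ren)
Matching nodes: [17, 38, 49]
Count of leaf nodes: 3


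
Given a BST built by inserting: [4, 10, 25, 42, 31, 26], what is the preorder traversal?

Tree insertion order: [4, 10, 25, 42, 31, 26]
Tree (level-order array): [4, None, 10, None, 25, None, 42, 31, None, 26]
Preorder traversal: [4, 10, 25, 42, 31, 26]


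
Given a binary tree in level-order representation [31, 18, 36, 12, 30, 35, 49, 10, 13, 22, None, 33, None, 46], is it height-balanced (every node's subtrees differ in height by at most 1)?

Tree (level-order array): [31, 18, 36, 12, 30, 35, 49, 10, 13, 22, None, 33, None, 46]
Definition: a tree is height-balanced if, at every node, |h(left) - h(right)| <= 1 (empty subtree has height -1).
Bottom-up per-node check:
  node 10: h_left=-1, h_right=-1, diff=0 [OK], height=0
  node 13: h_left=-1, h_right=-1, diff=0 [OK], height=0
  node 12: h_left=0, h_right=0, diff=0 [OK], height=1
  node 22: h_left=-1, h_right=-1, diff=0 [OK], height=0
  node 30: h_left=0, h_right=-1, diff=1 [OK], height=1
  node 18: h_left=1, h_right=1, diff=0 [OK], height=2
  node 33: h_left=-1, h_right=-1, diff=0 [OK], height=0
  node 35: h_left=0, h_right=-1, diff=1 [OK], height=1
  node 46: h_left=-1, h_right=-1, diff=0 [OK], height=0
  node 49: h_left=0, h_right=-1, diff=1 [OK], height=1
  node 36: h_left=1, h_right=1, diff=0 [OK], height=2
  node 31: h_left=2, h_right=2, diff=0 [OK], height=3
All nodes satisfy the balance condition.
Result: Balanced


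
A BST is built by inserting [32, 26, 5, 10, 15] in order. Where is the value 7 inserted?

Starting tree (level order): [32, 26, None, 5, None, None, 10, None, 15]
Insertion path: 32 -> 26 -> 5 -> 10
Result: insert 7 as left child of 10
Final tree (level order): [32, 26, None, 5, None, None, 10, 7, 15]


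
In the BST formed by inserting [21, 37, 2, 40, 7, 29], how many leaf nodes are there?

Tree built from: [21, 37, 2, 40, 7, 29]
Tree (level-order array): [21, 2, 37, None, 7, 29, 40]
Rule: A leaf has 0 children.
Per-node child counts:
  node 21: 2 child(ren)
  node 2: 1 child(ren)
  node 7: 0 child(ren)
  node 37: 2 child(ren)
  node 29: 0 child(ren)
  node 40: 0 child(ren)
Matching nodes: [7, 29, 40]
Count of leaf nodes: 3


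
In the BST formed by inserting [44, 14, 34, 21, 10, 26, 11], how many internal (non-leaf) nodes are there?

Tree built from: [44, 14, 34, 21, 10, 26, 11]
Tree (level-order array): [44, 14, None, 10, 34, None, 11, 21, None, None, None, None, 26]
Rule: An internal node has at least one child.
Per-node child counts:
  node 44: 1 child(ren)
  node 14: 2 child(ren)
  node 10: 1 child(ren)
  node 11: 0 child(ren)
  node 34: 1 child(ren)
  node 21: 1 child(ren)
  node 26: 0 child(ren)
Matching nodes: [44, 14, 10, 34, 21]
Count of internal (non-leaf) nodes: 5


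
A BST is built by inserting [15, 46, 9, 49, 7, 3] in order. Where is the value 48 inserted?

Starting tree (level order): [15, 9, 46, 7, None, None, 49, 3]
Insertion path: 15 -> 46 -> 49
Result: insert 48 as left child of 49
Final tree (level order): [15, 9, 46, 7, None, None, 49, 3, None, 48]


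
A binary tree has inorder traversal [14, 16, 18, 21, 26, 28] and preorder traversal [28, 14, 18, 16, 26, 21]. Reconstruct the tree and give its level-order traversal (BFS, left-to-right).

Inorder:  [14, 16, 18, 21, 26, 28]
Preorder: [28, 14, 18, 16, 26, 21]
Algorithm: preorder visits root first, so consume preorder in order;
for each root, split the current inorder slice at that value into
left-subtree inorder and right-subtree inorder, then recurse.
Recursive splits:
  root=28; inorder splits into left=[14, 16, 18, 21, 26], right=[]
  root=14; inorder splits into left=[], right=[16, 18, 21, 26]
  root=18; inorder splits into left=[16], right=[21, 26]
  root=16; inorder splits into left=[], right=[]
  root=26; inorder splits into left=[21], right=[]
  root=21; inorder splits into left=[], right=[]
Reconstructed level-order: [28, 14, 18, 16, 26, 21]


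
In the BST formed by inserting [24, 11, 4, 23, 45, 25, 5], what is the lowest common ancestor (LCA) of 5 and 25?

Tree insertion order: [24, 11, 4, 23, 45, 25, 5]
Tree (level-order array): [24, 11, 45, 4, 23, 25, None, None, 5]
In a BST, the LCA of p=5, q=25 is the first node v on the
root-to-leaf path with p <= v <= q (go left if both < v, right if both > v).
Walk from root:
  at 24: 5 <= 24 <= 25, this is the LCA
LCA = 24


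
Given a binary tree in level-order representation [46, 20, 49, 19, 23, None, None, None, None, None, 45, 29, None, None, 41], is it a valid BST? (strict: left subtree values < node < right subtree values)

Level-order array: [46, 20, 49, 19, 23, None, None, None, None, None, 45, 29, None, None, 41]
Validate using subtree bounds (lo, hi): at each node, require lo < value < hi,
then recurse left with hi=value and right with lo=value.
Preorder trace (stopping at first violation):
  at node 46 with bounds (-inf, +inf): OK
  at node 20 with bounds (-inf, 46): OK
  at node 19 with bounds (-inf, 20): OK
  at node 23 with bounds (20, 46): OK
  at node 45 with bounds (23, 46): OK
  at node 29 with bounds (23, 45): OK
  at node 41 with bounds (29, 45): OK
  at node 49 with bounds (46, +inf): OK
No violation found at any node.
Result: Valid BST


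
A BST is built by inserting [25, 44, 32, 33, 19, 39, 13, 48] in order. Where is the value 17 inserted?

Starting tree (level order): [25, 19, 44, 13, None, 32, 48, None, None, None, 33, None, None, None, 39]
Insertion path: 25 -> 19 -> 13
Result: insert 17 as right child of 13
Final tree (level order): [25, 19, 44, 13, None, 32, 48, None, 17, None, 33, None, None, None, None, None, 39]


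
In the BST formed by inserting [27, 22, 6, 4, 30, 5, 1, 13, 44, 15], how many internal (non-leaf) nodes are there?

Tree built from: [27, 22, 6, 4, 30, 5, 1, 13, 44, 15]
Tree (level-order array): [27, 22, 30, 6, None, None, 44, 4, 13, None, None, 1, 5, None, 15]
Rule: An internal node has at least one child.
Per-node child counts:
  node 27: 2 child(ren)
  node 22: 1 child(ren)
  node 6: 2 child(ren)
  node 4: 2 child(ren)
  node 1: 0 child(ren)
  node 5: 0 child(ren)
  node 13: 1 child(ren)
  node 15: 0 child(ren)
  node 30: 1 child(ren)
  node 44: 0 child(ren)
Matching nodes: [27, 22, 6, 4, 13, 30]
Count of internal (non-leaf) nodes: 6


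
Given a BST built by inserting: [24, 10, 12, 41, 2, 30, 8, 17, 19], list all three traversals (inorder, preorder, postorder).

Tree insertion order: [24, 10, 12, 41, 2, 30, 8, 17, 19]
Tree (level-order array): [24, 10, 41, 2, 12, 30, None, None, 8, None, 17, None, None, None, None, None, 19]
Inorder (L, root, R): [2, 8, 10, 12, 17, 19, 24, 30, 41]
Preorder (root, L, R): [24, 10, 2, 8, 12, 17, 19, 41, 30]
Postorder (L, R, root): [8, 2, 19, 17, 12, 10, 30, 41, 24]


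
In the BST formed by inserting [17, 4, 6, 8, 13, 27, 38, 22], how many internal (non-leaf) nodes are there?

Tree built from: [17, 4, 6, 8, 13, 27, 38, 22]
Tree (level-order array): [17, 4, 27, None, 6, 22, 38, None, 8, None, None, None, None, None, 13]
Rule: An internal node has at least one child.
Per-node child counts:
  node 17: 2 child(ren)
  node 4: 1 child(ren)
  node 6: 1 child(ren)
  node 8: 1 child(ren)
  node 13: 0 child(ren)
  node 27: 2 child(ren)
  node 22: 0 child(ren)
  node 38: 0 child(ren)
Matching nodes: [17, 4, 6, 8, 27]
Count of internal (non-leaf) nodes: 5


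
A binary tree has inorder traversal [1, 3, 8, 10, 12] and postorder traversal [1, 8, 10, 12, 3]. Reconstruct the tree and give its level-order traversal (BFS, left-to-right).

Inorder:   [1, 3, 8, 10, 12]
Postorder: [1, 8, 10, 12, 3]
Algorithm: postorder visits root last, so walk postorder right-to-left;
each value is the root of the current inorder slice — split it at that
value, recurse on the right subtree first, then the left.
Recursive splits:
  root=3; inorder splits into left=[1], right=[8, 10, 12]
  root=12; inorder splits into left=[8, 10], right=[]
  root=10; inorder splits into left=[8], right=[]
  root=8; inorder splits into left=[], right=[]
  root=1; inorder splits into left=[], right=[]
Reconstructed level-order: [3, 1, 12, 10, 8]


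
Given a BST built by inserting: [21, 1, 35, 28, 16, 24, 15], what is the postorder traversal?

Tree insertion order: [21, 1, 35, 28, 16, 24, 15]
Tree (level-order array): [21, 1, 35, None, 16, 28, None, 15, None, 24]
Postorder traversal: [15, 16, 1, 24, 28, 35, 21]


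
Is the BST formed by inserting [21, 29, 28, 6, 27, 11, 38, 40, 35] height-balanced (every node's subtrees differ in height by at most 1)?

Tree (level-order array): [21, 6, 29, None, 11, 28, 38, None, None, 27, None, 35, 40]
Definition: a tree is height-balanced if, at every node, |h(left) - h(right)| <= 1 (empty subtree has height -1).
Bottom-up per-node check:
  node 11: h_left=-1, h_right=-1, diff=0 [OK], height=0
  node 6: h_left=-1, h_right=0, diff=1 [OK], height=1
  node 27: h_left=-1, h_right=-1, diff=0 [OK], height=0
  node 28: h_left=0, h_right=-1, diff=1 [OK], height=1
  node 35: h_left=-1, h_right=-1, diff=0 [OK], height=0
  node 40: h_left=-1, h_right=-1, diff=0 [OK], height=0
  node 38: h_left=0, h_right=0, diff=0 [OK], height=1
  node 29: h_left=1, h_right=1, diff=0 [OK], height=2
  node 21: h_left=1, h_right=2, diff=1 [OK], height=3
All nodes satisfy the balance condition.
Result: Balanced


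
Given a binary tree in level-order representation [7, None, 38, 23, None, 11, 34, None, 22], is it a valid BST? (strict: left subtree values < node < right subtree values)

Level-order array: [7, None, 38, 23, None, 11, 34, None, 22]
Validate using subtree bounds (lo, hi): at each node, require lo < value < hi,
then recurse left with hi=value and right with lo=value.
Preorder trace (stopping at first violation):
  at node 7 with bounds (-inf, +inf): OK
  at node 38 with bounds (7, +inf): OK
  at node 23 with bounds (7, 38): OK
  at node 11 with bounds (7, 23): OK
  at node 22 with bounds (11, 23): OK
  at node 34 with bounds (23, 38): OK
No violation found at any node.
Result: Valid BST


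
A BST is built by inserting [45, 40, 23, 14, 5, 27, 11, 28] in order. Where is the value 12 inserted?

Starting tree (level order): [45, 40, None, 23, None, 14, 27, 5, None, None, 28, None, 11]
Insertion path: 45 -> 40 -> 23 -> 14 -> 5 -> 11
Result: insert 12 as right child of 11
Final tree (level order): [45, 40, None, 23, None, 14, 27, 5, None, None, 28, None, 11, None, None, None, 12]


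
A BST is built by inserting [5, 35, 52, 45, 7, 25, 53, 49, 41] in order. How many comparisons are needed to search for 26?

Search path for 26: 5 -> 35 -> 7 -> 25
Found: False
Comparisons: 4


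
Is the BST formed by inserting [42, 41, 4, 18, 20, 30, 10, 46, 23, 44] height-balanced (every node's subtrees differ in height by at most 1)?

Tree (level-order array): [42, 41, 46, 4, None, 44, None, None, 18, None, None, 10, 20, None, None, None, 30, 23]
Definition: a tree is height-balanced if, at every node, |h(left) - h(right)| <= 1 (empty subtree has height -1).
Bottom-up per-node check:
  node 10: h_left=-1, h_right=-1, diff=0 [OK], height=0
  node 23: h_left=-1, h_right=-1, diff=0 [OK], height=0
  node 30: h_left=0, h_right=-1, diff=1 [OK], height=1
  node 20: h_left=-1, h_right=1, diff=2 [FAIL (|-1-1|=2 > 1)], height=2
  node 18: h_left=0, h_right=2, diff=2 [FAIL (|0-2|=2 > 1)], height=3
  node 4: h_left=-1, h_right=3, diff=4 [FAIL (|-1-3|=4 > 1)], height=4
  node 41: h_left=4, h_right=-1, diff=5 [FAIL (|4--1|=5 > 1)], height=5
  node 44: h_left=-1, h_right=-1, diff=0 [OK], height=0
  node 46: h_left=0, h_right=-1, diff=1 [OK], height=1
  node 42: h_left=5, h_right=1, diff=4 [FAIL (|5-1|=4 > 1)], height=6
Node 20 violates the condition: |-1 - 1| = 2 > 1.
Result: Not balanced


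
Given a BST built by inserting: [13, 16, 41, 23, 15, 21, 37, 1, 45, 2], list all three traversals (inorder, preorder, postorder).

Tree insertion order: [13, 16, 41, 23, 15, 21, 37, 1, 45, 2]
Tree (level-order array): [13, 1, 16, None, 2, 15, 41, None, None, None, None, 23, 45, 21, 37]
Inorder (L, root, R): [1, 2, 13, 15, 16, 21, 23, 37, 41, 45]
Preorder (root, L, R): [13, 1, 2, 16, 15, 41, 23, 21, 37, 45]
Postorder (L, R, root): [2, 1, 15, 21, 37, 23, 45, 41, 16, 13]


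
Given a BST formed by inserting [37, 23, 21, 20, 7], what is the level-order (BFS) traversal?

Tree insertion order: [37, 23, 21, 20, 7]
Tree (level-order array): [37, 23, None, 21, None, 20, None, 7]
BFS from the root, enqueuing left then right child of each popped node:
  queue [37] -> pop 37, enqueue [23], visited so far: [37]
  queue [23] -> pop 23, enqueue [21], visited so far: [37, 23]
  queue [21] -> pop 21, enqueue [20], visited so far: [37, 23, 21]
  queue [20] -> pop 20, enqueue [7], visited so far: [37, 23, 21, 20]
  queue [7] -> pop 7, enqueue [none], visited so far: [37, 23, 21, 20, 7]
Result: [37, 23, 21, 20, 7]


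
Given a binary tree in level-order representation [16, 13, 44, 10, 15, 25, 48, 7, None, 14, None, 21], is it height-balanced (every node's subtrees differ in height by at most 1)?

Tree (level-order array): [16, 13, 44, 10, 15, 25, 48, 7, None, 14, None, 21]
Definition: a tree is height-balanced if, at every node, |h(left) - h(right)| <= 1 (empty subtree has height -1).
Bottom-up per-node check:
  node 7: h_left=-1, h_right=-1, diff=0 [OK], height=0
  node 10: h_left=0, h_right=-1, diff=1 [OK], height=1
  node 14: h_left=-1, h_right=-1, diff=0 [OK], height=0
  node 15: h_left=0, h_right=-1, diff=1 [OK], height=1
  node 13: h_left=1, h_right=1, diff=0 [OK], height=2
  node 21: h_left=-1, h_right=-1, diff=0 [OK], height=0
  node 25: h_left=0, h_right=-1, diff=1 [OK], height=1
  node 48: h_left=-1, h_right=-1, diff=0 [OK], height=0
  node 44: h_left=1, h_right=0, diff=1 [OK], height=2
  node 16: h_left=2, h_right=2, diff=0 [OK], height=3
All nodes satisfy the balance condition.
Result: Balanced


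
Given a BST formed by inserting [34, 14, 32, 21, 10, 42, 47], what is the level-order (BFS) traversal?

Tree insertion order: [34, 14, 32, 21, 10, 42, 47]
Tree (level-order array): [34, 14, 42, 10, 32, None, 47, None, None, 21]
BFS from the root, enqueuing left then right child of each popped node:
  queue [34] -> pop 34, enqueue [14, 42], visited so far: [34]
  queue [14, 42] -> pop 14, enqueue [10, 32], visited so far: [34, 14]
  queue [42, 10, 32] -> pop 42, enqueue [47], visited so far: [34, 14, 42]
  queue [10, 32, 47] -> pop 10, enqueue [none], visited so far: [34, 14, 42, 10]
  queue [32, 47] -> pop 32, enqueue [21], visited so far: [34, 14, 42, 10, 32]
  queue [47, 21] -> pop 47, enqueue [none], visited so far: [34, 14, 42, 10, 32, 47]
  queue [21] -> pop 21, enqueue [none], visited so far: [34, 14, 42, 10, 32, 47, 21]
Result: [34, 14, 42, 10, 32, 47, 21]


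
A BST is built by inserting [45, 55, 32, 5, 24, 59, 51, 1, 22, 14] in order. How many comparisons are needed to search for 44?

Search path for 44: 45 -> 32
Found: False
Comparisons: 2


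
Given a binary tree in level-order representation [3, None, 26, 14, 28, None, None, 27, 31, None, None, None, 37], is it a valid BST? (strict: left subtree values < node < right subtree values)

Level-order array: [3, None, 26, 14, 28, None, None, 27, 31, None, None, None, 37]
Validate using subtree bounds (lo, hi): at each node, require lo < value < hi,
then recurse left with hi=value and right with lo=value.
Preorder trace (stopping at first violation):
  at node 3 with bounds (-inf, +inf): OK
  at node 26 with bounds (3, +inf): OK
  at node 14 with bounds (3, 26): OK
  at node 28 with bounds (26, +inf): OK
  at node 27 with bounds (26, 28): OK
  at node 31 with bounds (28, +inf): OK
  at node 37 with bounds (31, +inf): OK
No violation found at any node.
Result: Valid BST


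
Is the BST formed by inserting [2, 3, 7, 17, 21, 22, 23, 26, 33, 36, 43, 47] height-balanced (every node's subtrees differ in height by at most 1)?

Tree (level-order array): [2, None, 3, None, 7, None, 17, None, 21, None, 22, None, 23, None, 26, None, 33, None, 36, None, 43, None, 47]
Definition: a tree is height-balanced if, at every node, |h(left) - h(right)| <= 1 (empty subtree has height -1).
Bottom-up per-node check:
  node 47: h_left=-1, h_right=-1, diff=0 [OK], height=0
  node 43: h_left=-1, h_right=0, diff=1 [OK], height=1
  node 36: h_left=-1, h_right=1, diff=2 [FAIL (|-1-1|=2 > 1)], height=2
  node 33: h_left=-1, h_right=2, diff=3 [FAIL (|-1-2|=3 > 1)], height=3
  node 26: h_left=-1, h_right=3, diff=4 [FAIL (|-1-3|=4 > 1)], height=4
  node 23: h_left=-1, h_right=4, diff=5 [FAIL (|-1-4|=5 > 1)], height=5
  node 22: h_left=-1, h_right=5, diff=6 [FAIL (|-1-5|=6 > 1)], height=6
  node 21: h_left=-1, h_right=6, diff=7 [FAIL (|-1-6|=7 > 1)], height=7
  node 17: h_left=-1, h_right=7, diff=8 [FAIL (|-1-7|=8 > 1)], height=8
  node 7: h_left=-1, h_right=8, diff=9 [FAIL (|-1-8|=9 > 1)], height=9
  node 3: h_left=-1, h_right=9, diff=10 [FAIL (|-1-9|=10 > 1)], height=10
  node 2: h_left=-1, h_right=10, diff=11 [FAIL (|-1-10|=11 > 1)], height=11
Node 36 violates the condition: |-1 - 1| = 2 > 1.
Result: Not balanced


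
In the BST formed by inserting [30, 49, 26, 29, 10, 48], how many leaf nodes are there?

Tree built from: [30, 49, 26, 29, 10, 48]
Tree (level-order array): [30, 26, 49, 10, 29, 48]
Rule: A leaf has 0 children.
Per-node child counts:
  node 30: 2 child(ren)
  node 26: 2 child(ren)
  node 10: 0 child(ren)
  node 29: 0 child(ren)
  node 49: 1 child(ren)
  node 48: 0 child(ren)
Matching nodes: [10, 29, 48]
Count of leaf nodes: 3


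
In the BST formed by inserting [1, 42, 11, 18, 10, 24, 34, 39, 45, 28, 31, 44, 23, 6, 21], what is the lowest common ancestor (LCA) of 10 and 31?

Tree insertion order: [1, 42, 11, 18, 10, 24, 34, 39, 45, 28, 31, 44, 23, 6, 21]
Tree (level-order array): [1, None, 42, 11, 45, 10, 18, 44, None, 6, None, None, 24, None, None, None, None, 23, 34, 21, None, 28, 39, None, None, None, 31]
In a BST, the LCA of p=10, q=31 is the first node v on the
root-to-leaf path with p <= v <= q (go left if both < v, right if both > v).
Walk from root:
  at 1: both 10 and 31 > 1, go right
  at 42: both 10 and 31 < 42, go left
  at 11: 10 <= 11 <= 31, this is the LCA
LCA = 11


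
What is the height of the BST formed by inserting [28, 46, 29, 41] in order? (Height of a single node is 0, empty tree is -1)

Insertion order: [28, 46, 29, 41]
Tree (level-order array): [28, None, 46, 29, None, None, 41]
Compute height bottom-up (empty subtree = -1):
  height(41) = 1 + max(-1, -1) = 0
  height(29) = 1 + max(-1, 0) = 1
  height(46) = 1 + max(1, -1) = 2
  height(28) = 1 + max(-1, 2) = 3
Height = 3


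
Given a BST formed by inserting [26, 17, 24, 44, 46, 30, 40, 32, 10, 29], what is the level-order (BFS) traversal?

Tree insertion order: [26, 17, 24, 44, 46, 30, 40, 32, 10, 29]
Tree (level-order array): [26, 17, 44, 10, 24, 30, 46, None, None, None, None, 29, 40, None, None, None, None, 32]
BFS from the root, enqueuing left then right child of each popped node:
  queue [26] -> pop 26, enqueue [17, 44], visited so far: [26]
  queue [17, 44] -> pop 17, enqueue [10, 24], visited so far: [26, 17]
  queue [44, 10, 24] -> pop 44, enqueue [30, 46], visited so far: [26, 17, 44]
  queue [10, 24, 30, 46] -> pop 10, enqueue [none], visited so far: [26, 17, 44, 10]
  queue [24, 30, 46] -> pop 24, enqueue [none], visited so far: [26, 17, 44, 10, 24]
  queue [30, 46] -> pop 30, enqueue [29, 40], visited so far: [26, 17, 44, 10, 24, 30]
  queue [46, 29, 40] -> pop 46, enqueue [none], visited so far: [26, 17, 44, 10, 24, 30, 46]
  queue [29, 40] -> pop 29, enqueue [none], visited so far: [26, 17, 44, 10, 24, 30, 46, 29]
  queue [40] -> pop 40, enqueue [32], visited so far: [26, 17, 44, 10, 24, 30, 46, 29, 40]
  queue [32] -> pop 32, enqueue [none], visited so far: [26, 17, 44, 10, 24, 30, 46, 29, 40, 32]
Result: [26, 17, 44, 10, 24, 30, 46, 29, 40, 32]


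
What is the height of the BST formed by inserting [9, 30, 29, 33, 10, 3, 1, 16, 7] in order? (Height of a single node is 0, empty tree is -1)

Insertion order: [9, 30, 29, 33, 10, 3, 1, 16, 7]
Tree (level-order array): [9, 3, 30, 1, 7, 29, 33, None, None, None, None, 10, None, None, None, None, 16]
Compute height bottom-up (empty subtree = -1):
  height(1) = 1 + max(-1, -1) = 0
  height(7) = 1 + max(-1, -1) = 0
  height(3) = 1 + max(0, 0) = 1
  height(16) = 1 + max(-1, -1) = 0
  height(10) = 1 + max(-1, 0) = 1
  height(29) = 1 + max(1, -1) = 2
  height(33) = 1 + max(-1, -1) = 0
  height(30) = 1 + max(2, 0) = 3
  height(9) = 1 + max(1, 3) = 4
Height = 4


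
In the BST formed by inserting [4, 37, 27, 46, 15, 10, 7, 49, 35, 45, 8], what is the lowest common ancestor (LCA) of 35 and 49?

Tree insertion order: [4, 37, 27, 46, 15, 10, 7, 49, 35, 45, 8]
Tree (level-order array): [4, None, 37, 27, 46, 15, 35, 45, 49, 10, None, None, None, None, None, None, None, 7, None, None, 8]
In a BST, the LCA of p=35, q=49 is the first node v on the
root-to-leaf path with p <= v <= q (go left if both < v, right if both > v).
Walk from root:
  at 4: both 35 and 49 > 4, go right
  at 37: 35 <= 37 <= 49, this is the LCA
LCA = 37


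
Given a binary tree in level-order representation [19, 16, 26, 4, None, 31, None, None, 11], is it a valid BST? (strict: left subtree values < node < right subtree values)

Level-order array: [19, 16, 26, 4, None, 31, None, None, 11]
Validate using subtree bounds (lo, hi): at each node, require lo < value < hi,
then recurse left with hi=value and right with lo=value.
Preorder trace (stopping at first violation):
  at node 19 with bounds (-inf, +inf): OK
  at node 16 with bounds (-inf, 19): OK
  at node 4 with bounds (-inf, 16): OK
  at node 11 with bounds (4, 16): OK
  at node 26 with bounds (19, +inf): OK
  at node 31 with bounds (19, 26): VIOLATION
Node 31 violates its bound: not (19 < 31 < 26).
Result: Not a valid BST


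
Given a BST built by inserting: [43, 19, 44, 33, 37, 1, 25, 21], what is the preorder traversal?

Tree insertion order: [43, 19, 44, 33, 37, 1, 25, 21]
Tree (level-order array): [43, 19, 44, 1, 33, None, None, None, None, 25, 37, 21]
Preorder traversal: [43, 19, 1, 33, 25, 21, 37, 44]


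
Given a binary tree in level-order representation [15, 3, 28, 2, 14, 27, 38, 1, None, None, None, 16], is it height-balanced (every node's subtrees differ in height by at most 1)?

Tree (level-order array): [15, 3, 28, 2, 14, 27, 38, 1, None, None, None, 16]
Definition: a tree is height-balanced if, at every node, |h(left) - h(right)| <= 1 (empty subtree has height -1).
Bottom-up per-node check:
  node 1: h_left=-1, h_right=-1, diff=0 [OK], height=0
  node 2: h_left=0, h_right=-1, diff=1 [OK], height=1
  node 14: h_left=-1, h_right=-1, diff=0 [OK], height=0
  node 3: h_left=1, h_right=0, diff=1 [OK], height=2
  node 16: h_left=-1, h_right=-1, diff=0 [OK], height=0
  node 27: h_left=0, h_right=-1, diff=1 [OK], height=1
  node 38: h_left=-1, h_right=-1, diff=0 [OK], height=0
  node 28: h_left=1, h_right=0, diff=1 [OK], height=2
  node 15: h_left=2, h_right=2, diff=0 [OK], height=3
All nodes satisfy the balance condition.
Result: Balanced


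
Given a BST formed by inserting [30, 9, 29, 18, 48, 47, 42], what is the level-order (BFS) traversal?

Tree insertion order: [30, 9, 29, 18, 48, 47, 42]
Tree (level-order array): [30, 9, 48, None, 29, 47, None, 18, None, 42]
BFS from the root, enqueuing left then right child of each popped node:
  queue [30] -> pop 30, enqueue [9, 48], visited so far: [30]
  queue [9, 48] -> pop 9, enqueue [29], visited so far: [30, 9]
  queue [48, 29] -> pop 48, enqueue [47], visited so far: [30, 9, 48]
  queue [29, 47] -> pop 29, enqueue [18], visited so far: [30, 9, 48, 29]
  queue [47, 18] -> pop 47, enqueue [42], visited so far: [30, 9, 48, 29, 47]
  queue [18, 42] -> pop 18, enqueue [none], visited so far: [30, 9, 48, 29, 47, 18]
  queue [42] -> pop 42, enqueue [none], visited so far: [30, 9, 48, 29, 47, 18, 42]
Result: [30, 9, 48, 29, 47, 18, 42]
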